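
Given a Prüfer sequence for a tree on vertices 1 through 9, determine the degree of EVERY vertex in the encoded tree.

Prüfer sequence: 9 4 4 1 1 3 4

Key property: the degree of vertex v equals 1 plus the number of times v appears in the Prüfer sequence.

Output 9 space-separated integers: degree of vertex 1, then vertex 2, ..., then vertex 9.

Answer: 3 1 2 4 1 1 1 1 2

Derivation:
p_1 = 9: count[9] becomes 1
p_2 = 4: count[4] becomes 1
p_3 = 4: count[4] becomes 2
p_4 = 1: count[1] becomes 1
p_5 = 1: count[1] becomes 2
p_6 = 3: count[3] becomes 1
p_7 = 4: count[4] becomes 3
Degrees (1 + count): deg[1]=1+2=3, deg[2]=1+0=1, deg[3]=1+1=2, deg[4]=1+3=4, deg[5]=1+0=1, deg[6]=1+0=1, deg[7]=1+0=1, deg[8]=1+0=1, deg[9]=1+1=2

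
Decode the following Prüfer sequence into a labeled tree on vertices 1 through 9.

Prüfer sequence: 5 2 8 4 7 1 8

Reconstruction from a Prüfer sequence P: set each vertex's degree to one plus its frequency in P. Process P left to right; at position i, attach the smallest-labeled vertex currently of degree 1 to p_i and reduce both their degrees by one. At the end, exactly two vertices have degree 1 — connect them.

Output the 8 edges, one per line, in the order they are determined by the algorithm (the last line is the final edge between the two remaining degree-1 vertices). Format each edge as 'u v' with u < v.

Answer: 3 5
2 5
2 8
4 6
4 7
1 7
1 8
8 9

Derivation:
Initial degrees: {1:2, 2:2, 3:1, 4:2, 5:2, 6:1, 7:2, 8:3, 9:1}
Step 1: smallest deg-1 vertex = 3, p_1 = 5. Add edge {3,5}. Now deg[3]=0, deg[5]=1.
Step 2: smallest deg-1 vertex = 5, p_2 = 2. Add edge {2,5}. Now deg[5]=0, deg[2]=1.
Step 3: smallest deg-1 vertex = 2, p_3 = 8. Add edge {2,8}. Now deg[2]=0, deg[8]=2.
Step 4: smallest deg-1 vertex = 6, p_4 = 4. Add edge {4,6}. Now deg[6]=0, deg[4]=1.
Step 5: smallest deg-1 vertex = 4, p_5 = 7. Add edge {4,7}. Now deg[4]=0, deg[7]=1.
Step 6: smallest deg-1 vertex = 7, p_6 = 1. Add edge {1,7}. Now deg[7]=0, deg[1]=1.
Step 7: smallest deg-1 vertex = 1, p_7 = 8. Add edge {1,8}. Now deg[1]=0, deg[8]=1.
Final: two remaining deg-1 vertices are 8, 9. Add edge {8,9}.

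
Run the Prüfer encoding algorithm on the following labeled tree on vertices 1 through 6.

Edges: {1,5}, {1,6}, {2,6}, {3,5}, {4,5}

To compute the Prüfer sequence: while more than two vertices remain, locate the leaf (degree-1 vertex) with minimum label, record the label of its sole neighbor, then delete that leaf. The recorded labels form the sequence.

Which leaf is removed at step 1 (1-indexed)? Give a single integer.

Step 1: current leaves = {2,3,4}. Remove leaf 2 (neighbor: 6).

Answer: 2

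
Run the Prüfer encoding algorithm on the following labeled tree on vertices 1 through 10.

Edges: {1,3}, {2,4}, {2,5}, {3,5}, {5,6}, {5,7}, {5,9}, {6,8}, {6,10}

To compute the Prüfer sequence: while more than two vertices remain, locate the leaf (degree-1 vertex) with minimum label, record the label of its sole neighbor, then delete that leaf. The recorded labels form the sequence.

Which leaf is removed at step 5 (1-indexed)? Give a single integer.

Answer: 7

Derivation:
Step 1: current leaves = {1,4,7,8,9,10}. Remove leaf 1 (neighbor: 3).
Step 2: current leaves = {3,4,7,8,9,10}. Remove leaf 3 (neighbor: 5).
Step 3: current leaves = {4,7,8,9,10}. Remove leaf 4 (neighbor: 2).
Step 4: current leaves = {2,7,8,9,10}. Remove leaf 2 (neighbor: 5).
Step 5: current leaves = {7,8,9,10}. Remove leaf 7 (neighbor: 5).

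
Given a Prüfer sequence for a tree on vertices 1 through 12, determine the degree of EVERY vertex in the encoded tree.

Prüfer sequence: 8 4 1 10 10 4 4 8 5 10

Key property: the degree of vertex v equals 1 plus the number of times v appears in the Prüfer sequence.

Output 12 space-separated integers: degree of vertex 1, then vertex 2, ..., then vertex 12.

p_1 = 8: count[8] becomes 1
p_2 = 4: count[4] becomes 1
p_3 = 1: count[1] becomes 1
p_4 = 10: count[10] becomes 1
p_5 = 10: count[10] becomes 2
p_6 = 4: count[4] becomes 2
p_7 = 4: count[4] becomes 3
p_8 = 8: count[8] becomes 2
p_9 = 5: count[5] becomes 1
p_10 = 10: count[10] becomes 3
Degrees (1 + count): deg[1]=1+1=2, deg[2]=1+0=1, deg[3]=1+0=1, deg[4]=1+3=4, deg[5]=1+1=2, deg[6]=1+0=1, deg[7]=1+0=1, deg[8]=1+2=3, deg[9]=1+0=1, deg[10]=1+3=4, deg[11]=1+0=1, deg[12]=1+0=1

Answer: 2 1 1 4 2 1 1 3 1 4 1 1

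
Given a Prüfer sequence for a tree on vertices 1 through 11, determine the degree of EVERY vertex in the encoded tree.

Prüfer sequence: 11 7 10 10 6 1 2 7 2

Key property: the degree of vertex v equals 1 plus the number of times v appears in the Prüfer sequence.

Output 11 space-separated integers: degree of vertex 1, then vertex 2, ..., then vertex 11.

p_1 = 11: count[11] becomes 1
p_2 = 7: count[7] becomes 1
p_3 = 10: count[10] becomes 1
p_4 = 10: count[10] becomes 2
p_5 = 6: count[6] becomes 1
p_6 = 1: count[1] becomes 1
p_7 = 2: count[2] becomes 1
p_8 = 7: count[7] becomes 2
p_9 = 2: count[2] becomes 2
Degrees (1 + count): deg[1]=1+1=2, deg[2]=1+2=3, deg[3]=1+0=1, deg[4]=1+0=1, deg[5]=1+0=1, deg[6]=1+1=2, deg[7]=1+2=3, deg[8]=1+0=1, deg[9]=1+0=1, deg[10]=1+2=3, deg[11]=1+1=2

Answer: 2 3 1 1 1 2 3 1 1 3 2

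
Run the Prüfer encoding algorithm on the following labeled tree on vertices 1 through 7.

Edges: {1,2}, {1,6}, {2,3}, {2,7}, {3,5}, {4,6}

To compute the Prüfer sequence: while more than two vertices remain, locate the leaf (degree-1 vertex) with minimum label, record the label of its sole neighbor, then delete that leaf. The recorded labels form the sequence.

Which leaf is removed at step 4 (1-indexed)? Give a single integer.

Step 1: current leaves = {4,5,7}. Remove leaf 4 (neighbor: 6).
Step 2: current leaves = {5,6,7}. Remove leaf 5 (neighbor: 3).
Step 3: current leaves = {3,6,7}. Remove leaf 3 (neighbor: 2).
Step 4: current leaves = {6,7}. Remove leaf 6 (neighbor: 1).

Answer: 6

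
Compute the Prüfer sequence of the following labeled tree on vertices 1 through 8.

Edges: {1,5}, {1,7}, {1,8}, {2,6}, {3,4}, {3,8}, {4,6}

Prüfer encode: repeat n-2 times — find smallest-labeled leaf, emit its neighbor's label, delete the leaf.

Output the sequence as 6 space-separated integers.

Answer: 6 1 4 3 8 1

Derivation:
Step 1: leaves = {2,5,7}. Remove smallest leaf 2, emit neighbor 6.
Step 2: leaves = {5,6,7}. Remove smallest leaf 5, emit neighbor 1.
Step 3: leaves = {6,7}. Remove smallest leaf 6, emit neighbor 4.
Step 4: leaves = {4,7}. Remove smallest leaf 4, emit neighbor 3.
Step 5: leaves = {3,7}. Remove smallest leaf 3, emit neighbor 8.
Step 6: leaves = {7,8}. Remove smallest leaf 7, emit neighbor 1.
Done: 2 vertices remain (1, 8). Sequence = [6 1 4 3 8 1]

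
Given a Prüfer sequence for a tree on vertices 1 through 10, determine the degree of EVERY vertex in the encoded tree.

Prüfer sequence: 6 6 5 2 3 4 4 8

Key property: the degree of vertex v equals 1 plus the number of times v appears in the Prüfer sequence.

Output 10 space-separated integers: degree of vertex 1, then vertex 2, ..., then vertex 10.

Answer: 1 2 2 3 2 3 1 2 1 1

Derivation:
p_1 = 6: count[6] becomes 1
p_2 = 6: count[6] becomes 2
p_3 = 5: count[5] becomes 1
p_4 = 2: count[2] becomes 1
p_5 = 3: count[3] becomes 1
p_6 = 4: count[4] becomes 1
p_7 = 4: count[4] becomes 2
p_8 = 8: count[8] becomes 1
Degrees (1 + count): deg[1]=1+0=1, deg[2]=1+1=2, deg[3]=1+1=2, deg[4]=1+2=3, deg[5]=1+1=2, deg[6]=1+2=3, deg[7]=1+0=1, deg[8]=1+1=2, deg[9]=1+0=1, deg[10]=1+0=1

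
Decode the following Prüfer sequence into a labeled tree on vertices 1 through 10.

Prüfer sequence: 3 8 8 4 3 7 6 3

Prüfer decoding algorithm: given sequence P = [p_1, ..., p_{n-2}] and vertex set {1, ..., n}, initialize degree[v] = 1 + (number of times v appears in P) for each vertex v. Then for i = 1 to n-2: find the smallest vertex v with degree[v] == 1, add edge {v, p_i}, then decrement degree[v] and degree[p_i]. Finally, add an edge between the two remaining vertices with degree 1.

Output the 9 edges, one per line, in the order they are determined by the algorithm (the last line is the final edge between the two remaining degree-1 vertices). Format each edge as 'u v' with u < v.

Initial degrees: {1:1, 2:1, 3:4, 4:2, 5:1, 6:2, 7:2, 8:3, 9:1, 10:1}
Step 1: smallest deg-1 vertex = 1, p_1 = 3. Add edge {1,3}. Now deg[1]=0, deg[3]=3.
Step 2: smallest deg-1 vertex = 2, p_2 = 8. Add edge {2,8}. Now deg[2]=0, deg[8]=2.
Step 3: smallest deg-1 vertex = 5, p_3 = 8. Add edge {5,8}. Now deg[5]=0, deg[8]=1.
Step 4: smallest deg-1 vertex = 8, p_4 = 4. Add edge {4,8}. Now deg[8]=0, deg[4]=1.
Step 5: smallest deg-1 vertex = 4, p_5 = 3. Add edge {3,4}. Now deg[4]=0, deg[3]=2.
Step 6: smallest deg-1 vertex = 9, p_6 = 7. Add edge {7,9}. Now deg[9]=0, deg[7]=1.
Step 7: smallest deg-1 vertex = 7, p_7 = 6. Add edge {6,7}. Now deg[7]=0, deg[6]=1.
Step 8: smallest deg-1 vertex = 6, p_8 = 3. Add edge {3,6}. Now deg[6]=0, deg[3]=1.
Final: two remaining deg-1 vertices are 3, 10. Add edge {3,10}.

Answer: 1 3
2 8
5 8
4 8
3 4
7 9
6 7
3 6
3 10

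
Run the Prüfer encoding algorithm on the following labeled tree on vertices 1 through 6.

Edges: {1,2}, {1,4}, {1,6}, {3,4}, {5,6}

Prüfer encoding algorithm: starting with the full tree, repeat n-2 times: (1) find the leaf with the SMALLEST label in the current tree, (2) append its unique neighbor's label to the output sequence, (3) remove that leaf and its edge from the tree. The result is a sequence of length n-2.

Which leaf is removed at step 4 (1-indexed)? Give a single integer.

Step 1: current leaves = {2,3,5}. Remove leaf 2 (neighbor: 1).
Step 2: current leaves = {3,5}. Remove leaf 3 (neighbor: 4).
Step 3: current leaves = {4,5}. Remove leaf 4 (neighbor: 1).
Step 4: current leaves = {1,5}. Remove leaf 1 (neighbor: 6).

Answer: 1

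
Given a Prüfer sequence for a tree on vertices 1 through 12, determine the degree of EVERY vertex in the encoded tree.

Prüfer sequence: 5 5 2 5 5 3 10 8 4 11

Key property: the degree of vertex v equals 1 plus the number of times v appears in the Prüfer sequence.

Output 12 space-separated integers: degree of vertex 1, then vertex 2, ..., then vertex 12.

Answer: 1 2 2 2 5 1 1 2 1 2 2 1

Derivation:
p_1 = 5: count[5] becomes 1
p_2 = 5: count[5] becomes 2
p_3 = 2: count[2] becomes 1
p_4 = 5: count[5] becomes 3
p_5 = 5: count[5] becomes 4
p_6 = 3: count[3] becomes 1
p_7 = 10: count[10] becomes 1
p_8 = 8: count[8] becomes 1
p_9 = 4: count[4] becomes 1
p_10 = 11: count[11] becomes 1
Degrees (1 + count): deg[1]=1+0=1, deg[2]=1+1=2, deg[3]=1+1=2, deg[4]=1+1=2, deg[5]=1+4=5, deg[6]=1+0=1, deg[7]=1+0=1, deg[8]=1+1=2, deg[9]=1+0=1, deg[10]=1+1=2, deg[11]=1+1=2, deg[12]=1+0=1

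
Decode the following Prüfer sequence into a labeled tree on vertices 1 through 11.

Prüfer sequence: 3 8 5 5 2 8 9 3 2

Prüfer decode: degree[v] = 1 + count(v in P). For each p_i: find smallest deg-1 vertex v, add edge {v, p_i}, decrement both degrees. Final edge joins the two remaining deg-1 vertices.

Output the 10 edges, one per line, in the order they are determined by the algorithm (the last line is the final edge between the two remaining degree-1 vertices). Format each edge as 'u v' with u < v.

Answer: 1 3
4 8
5 6
5 7
2 5
8 10
8 9
3 9
2 3
2 11

Derivation:
Initial degrees: {1:1, 2:3, 3:3, 4:1, 5:3, 6:1, 7:1, 8:3, 9:2, 10:1, 11:1}
Step 1: smallest deg-1 vertex = 1, p_1 = 3. Add edge {1,3}. Now deg[1]=0, deg[3]=2.
Step 2: smallest deg-1 vertex = 4, p_2 = 8. Add edge {4,8}. Now deg[4]=0, deg[8]=2.
Step 3: smallest deg-1 vertex = 6, p_3 = 5. Add edge {5,6}. Now deg[6]=0, deg[5]=2.
Step 4: smallest deg-1 vertex = 7, p_4 = 5. Add edge {5,7}. Now deg[7]=0, deg[5]=1.
Step 5: smallest deg-1 vertex = 5, p_5 = 2. Add edge {2,5}. Now deg[5]=0, deg[2]=2.
Step 6: smallest deg-1 vertex = 10, p_6 = 8. Add edge {8,10}. Now deg[10]=0, deg[8]=1.
Step 7: smallest deg-1 vertex = 8, p_7 = 9. Add edge {8,9}. Now deg[8]=0, deg[9]=1.
Step 8: smallest deg-1 vertex = 9, p_8 = 3. Add edge {3,9}. Now deg[9]=0, deg[3]=1.
Step 9: smallest deg-1 vertex = 3, p_9 = 2. Add edge {2,3}. Now deg[3]=0, deg[2]=1.
Final: two remaining deg-1 vertices are 2, 11. Add edge {2,11}.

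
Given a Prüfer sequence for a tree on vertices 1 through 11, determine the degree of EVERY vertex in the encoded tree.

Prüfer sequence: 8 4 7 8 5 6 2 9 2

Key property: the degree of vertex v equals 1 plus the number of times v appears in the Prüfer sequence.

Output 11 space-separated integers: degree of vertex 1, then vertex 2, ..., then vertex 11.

p_1 = 8: count[8] becomes 1
p_2 = 4: count[4] becomes 1
p_3 = 7: count[7] becomes 1
p_4 = 8: count[8] becomes 2
p_5 = 5: count[5] becomes 1
p_6 = 6: count[6] becomes 1
p_7 = 2: count[2] becomes 1
p_8 = 9: count[9] becomes 1
p_9 = 2: count[2] becomes 2
Degrees (1 + count): deg[1]=1+0=1, deg[2]=1+2=3, deg[3]=1+0=1, deg[4]=1+1=2, deg[5]=1+1=2, deg[6]=1+1=2, deg[7]=1+1=2, deg[8]=1+2=3, deg[9]=1+1=2, deg[10]=1+0=1, deg[11]=1+0=1

Answer: 1 3 1 2 2 2 2 3 2 1 1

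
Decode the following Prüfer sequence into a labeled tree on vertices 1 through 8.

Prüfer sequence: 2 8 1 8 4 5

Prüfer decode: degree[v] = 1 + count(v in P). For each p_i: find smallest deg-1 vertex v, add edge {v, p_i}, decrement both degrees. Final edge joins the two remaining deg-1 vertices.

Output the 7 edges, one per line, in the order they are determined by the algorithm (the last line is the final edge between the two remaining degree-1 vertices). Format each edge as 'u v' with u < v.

Answer: 2 3
2 8
1 6
1 8
4 7
4 5
5 8

Derivation:
Initial degrees: {1:2, 2:2, 3:1, 4:2, 5:2, 6:1, 7:1, 8:3}
Step 1: smallest deg-1 vertex = 3, p_1 = 2. Add edge {2,3}. Now deg[3]=0, deg[2]=1.
Step 2: smallest deg-1 vertex = 2, p_2 = 8. Add edge {2,8}. Now deg[2]=0, deg[8]=2.
Step 3: smallest deg-1 vertex = 6, p_3 = 1. Add edge {1,6}. Now deg[6]=0, deg[1]=1.
Step 4: smallest deg-1 vertex = 1, p_4 = 8. Add edge {1,8}. Now deg[1]=0, deg[8]=1.
Step 5: smallest deg-1 vertex = 7, p_5 = 4. Add edge {4,7}. Now deg[7]=0, deg[4]=1.
Step 6: smallest deg-1 vertex = 4, p_6 = 5. Add edge {4,5}. Now deg[4]=0, deg[5]=1.
Final: two remaining deg-1 vertices are 5, 8. Add edge {5,8}.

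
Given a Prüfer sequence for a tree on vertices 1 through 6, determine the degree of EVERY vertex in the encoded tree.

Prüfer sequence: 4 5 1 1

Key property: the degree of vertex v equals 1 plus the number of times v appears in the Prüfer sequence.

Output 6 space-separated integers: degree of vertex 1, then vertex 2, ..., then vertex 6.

Answer: 3 1 1 2 2 1

Derivation:
p_1 = 4: count[4] becomes 1
p_2 = 5: count[5] becomes 1
p_3 = 1: count[1] becomes 1
p_4 = 1: count[1] becomes 2
Degrees (1 + count): deg[1]=1+2=3, deg[2]=1+0=1, deg[3]=1+0=1, deg[4]=1+1=2, deg[5]=1+1=2, deg[6]=1+0=1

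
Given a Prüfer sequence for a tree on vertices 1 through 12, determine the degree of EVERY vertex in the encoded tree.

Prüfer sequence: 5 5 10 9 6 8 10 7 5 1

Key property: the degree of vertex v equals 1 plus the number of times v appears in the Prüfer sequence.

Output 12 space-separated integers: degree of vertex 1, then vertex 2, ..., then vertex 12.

Answer: 2 1 1 1 4 2 2 2 2 3 1 1

Derivation:
p_1 = 5: count[5] becomes 1
p_2 = 5: count[5] becomes 2
p_3 = 10: count[10] becomes 1
p_4 = 9: count[9] becomes 1
p_5 = 6: count[6] becomes 1
p_6 = 8: count[8] becomes 1
p_7 = 10: count[10] becomes 2
p_8 = 7: count[7] becomes 1
p_9 = 5: count[5] becomes 3
p_10 = 1: count[1] becomes 1
Degrees (1 + count): deg[1]=1+1=2, deg[2]=1+0=1, deg[3]=1+0=1, deg[4]=1+0=1, deg[5]=1+3=4, deg[6]=1+1=2, deg[7]=1+1=2, deg[8]=1+1=2, deg[9]=1+1=2, deg[10]=1+2=3, deg[11]=1+0=1, deg[12]=1+0=1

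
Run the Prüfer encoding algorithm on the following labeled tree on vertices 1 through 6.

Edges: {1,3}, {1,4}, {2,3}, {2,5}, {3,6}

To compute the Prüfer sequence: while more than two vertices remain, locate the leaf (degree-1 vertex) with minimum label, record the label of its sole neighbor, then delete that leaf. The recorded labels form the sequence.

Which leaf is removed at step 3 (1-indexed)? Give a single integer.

Step 1: current leaves = {4,5,6}. Remove leaf 4 (neighbor: 1).
Step 2: current leaves = {1,5,6}. Remove leaf 1 (neighbor: 3).
Step 3: current leaves = {5,6}. Remove leaf 5 (neighbor: 2).

Answer: 5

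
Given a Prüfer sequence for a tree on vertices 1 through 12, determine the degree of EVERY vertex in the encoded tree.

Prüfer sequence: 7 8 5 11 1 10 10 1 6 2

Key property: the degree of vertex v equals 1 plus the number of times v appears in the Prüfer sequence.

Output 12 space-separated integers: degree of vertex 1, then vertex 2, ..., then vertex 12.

Answer: 3 2 1 1 2 2 2 2 1 3 2 1

Derivation:
p_1 = 7: count[7] becomes 1
p_2 = 8: count[8] becomes 1
p_3 = 5: count[5] becomes 1
p_4 = 11: count[11] becomes 1
p_5 = 1: count[1] becomes 1
p_6 = 10: count[10] becomes 1
p_7 = 10: count[10] becomes 2
p_8 = 1: count[1] becomes 2
p_9 = 6: count[6] becomes 1
p_10 = 2: count[2] becomes 1
Degrees (1 + count): deg[1]=1+2=3, deg[2]=1+1=2, deg[3]=1+0=1, deg[4]=1+0=1, deg[5]=1+1=2, deg[6]=1+1=2, deg[7]=1+1=2, deg[8]=1+1=2, deg[9]=1+0=1, deg[10]=1+2=3, deg[11]=1+1=2, deg[12]=1+0=1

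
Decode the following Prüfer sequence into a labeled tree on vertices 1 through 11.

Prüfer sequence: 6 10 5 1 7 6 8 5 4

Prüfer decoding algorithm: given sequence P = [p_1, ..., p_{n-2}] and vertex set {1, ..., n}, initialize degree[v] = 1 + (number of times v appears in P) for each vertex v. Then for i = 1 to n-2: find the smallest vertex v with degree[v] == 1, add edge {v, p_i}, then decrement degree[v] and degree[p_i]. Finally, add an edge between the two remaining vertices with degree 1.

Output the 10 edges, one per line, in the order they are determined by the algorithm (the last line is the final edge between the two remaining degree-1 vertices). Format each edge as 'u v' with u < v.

Initial degrees: {1:2, 2:1, 3:1, 4:2, 5:3, 6:3, 7:2, 8:2, 9:1, 10:2, 11:1}
Step 1: smallest deg-1 vertex = 2, p_1 = 6. Add edge {2,6}. Now deg[2]=0, deg[6]=2.
Step 2: smallest deg-1 vertex = 3, p_2 = 10. Add edge {3,10}. Now deg[3]=0, deg[10]=1.
Step 3: smallest deg-1 vertex = 9, p_3 = 5. Add edge {5,9}. Now deg[9]=0, deg[5]=2.
Step 4: smallest deg-1 vertex = 10, p_4 = 1. Add edge {1,10}. Now deg[10]=0, deg[1]=1.
Step 5: smallest deg-1 vertex = 1, p_5 = 7. Add edge {1,7}. Now deg[1]=0, deg[7]=1.
Step 6: smallest deg-1 vertex = 7, p_6 = 6. Add edge {6,7}. Now deg[7]=0, deg[6]=1.
Step 7: smallest deg-1 vertex = 6, p_7 = 8. Add edge {6,8}. Now deg[6]=0, deg[8]=1.
Step 8: smallest deg-1 vertex = 8, p_8 = 5. Add edge {5,8}. Now deg[8]=0, deg[5]=1.
Step 9: smallest deg-1 vertex = 5, p_9 = 4. Add edge {4,5}. Now deg[5]=0, deg[4]=1.
Final: two remaining deg-1 vertices are 4, 11. Add edge {4,11}.

Answer: 2 6
3 10
5 9
1 10
1 7
6 7
6 8
5 8
4 5
4 11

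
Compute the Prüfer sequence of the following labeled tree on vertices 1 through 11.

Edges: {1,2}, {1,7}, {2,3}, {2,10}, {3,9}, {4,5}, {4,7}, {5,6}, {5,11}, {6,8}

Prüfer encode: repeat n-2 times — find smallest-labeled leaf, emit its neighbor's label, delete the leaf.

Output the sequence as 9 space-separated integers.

Step 1: leaves = {8,9,10,11}. Remove smallest leaf 8, emit neighbor 6.
Step 2: leaves = {6,9,10,11}. Remove smallest leaf 6, emit neighbor 5.
Step 3: leaves = {9,10,11}. Remove smallest leaf 9, emit neighbor 3.
Step 4: leaves = {3,10,11}. Remove smallest leaf 3, emit neighbor 2.
Step 5: leaves = {10,11}. Remove smallest leaf 10, emit neighbor 2.
Step 6: leaves = {2,11}. Remove smallest leaf 2, emit neighbor 1.
Step 7: leaves = {1,11}. Remove smallest leaf 1, emit neighbor 7.
Step 8: leaves = {7,11}. Remove smallest leaf 7, emit neighbor 4.
Step 9: leaves = {4,11}. Remove smallest leaf 4, emit neighbor 5.
Done: 2 vertices remain (5, 11). Sequence = [6 5 3 2 2 1 7 4 5]

Answer: 6 5 3 2 2 1 7 4 5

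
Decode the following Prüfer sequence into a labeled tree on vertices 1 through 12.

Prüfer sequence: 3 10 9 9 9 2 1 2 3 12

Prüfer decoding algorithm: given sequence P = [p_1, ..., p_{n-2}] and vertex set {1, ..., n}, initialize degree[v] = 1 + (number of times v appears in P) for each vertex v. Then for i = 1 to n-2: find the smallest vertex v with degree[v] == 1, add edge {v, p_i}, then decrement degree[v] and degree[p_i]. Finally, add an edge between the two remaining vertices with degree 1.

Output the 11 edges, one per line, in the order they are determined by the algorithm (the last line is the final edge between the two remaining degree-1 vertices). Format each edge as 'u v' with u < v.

Initial degrees: {1:2, 2:3, 3:3, 4:1, 5:1, 6:1, 7:1, 8:1, 9:4, 10:2, 11:1, 12:2}
Step 1: smallest deg-1 vertex = 4, p_1 = 3. Add edge {3,4}. Now deg[4]=0, deg[3]=2.
Step 2: smallest deg-1 vertex = 5, p_2 = 10. Add edge {5,10}. Now deg[5]=0, deg[10]=1.
Step 3: smallest deg-1 vertex = 6, p_3 = 9. Add edge {6,9}. Now deg[6]=0, deg[9]=3.
Step 4: smallest deg-1 vertex = 7, p_4 = 9. Add edge {7,9}. Now deg[7]=0, deg[9]=2.
Step 5: smallest deg-1 vertex = 8, p_5 = 9. Add edge {8,9}. Now deg[8]=0, deg[9]=1.
Step 6: smallest deg-1 vertex = 9, p_6 = 2. Add edge {2,9}. Now deg[9]=0, deg[2]=2.
Step 7: smallest deg-1 vertex = 10, p_7 = 1. Add edge {1,10}. Now deg[10]=0, deg[1]=1.
Step 8: smallest deg-1 vertex = 1, p_8 = 2. Add edge {1,2}. Now deg[1]=0, deg[2]=1.
Step 9: smallest deg-1 vertex = 2, p_9 = 3. Add edge {2,3}. Now deg[2]=0, deg[3]=1.
Step 10: smallest deg-1 vertex = 3, p_10 = 12. Add edge {3,12}. Now deg[3]=0, deg[12]=1.
Final: two remaining deg-1 vertices are 11, 12. Add edge {11,12}.

Answer: 3 4
5 10
6 9
7 9
8 9
2 9
1 10
1 2
2 3
3 12
11 12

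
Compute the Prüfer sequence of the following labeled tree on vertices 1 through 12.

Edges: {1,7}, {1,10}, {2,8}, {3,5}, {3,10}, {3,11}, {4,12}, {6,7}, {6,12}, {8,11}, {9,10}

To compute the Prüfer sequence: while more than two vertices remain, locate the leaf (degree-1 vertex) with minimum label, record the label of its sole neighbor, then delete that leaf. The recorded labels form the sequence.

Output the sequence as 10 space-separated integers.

Step 1: leaves = {2,4,5,9}. Remove smallest leaf 2, emit neighbor 8.
Step 2: leaves = {4,5,8,9}. Remove smallest leaf 4, emit neighbor 12.
Step 3: leaves = {5,8,9,12}. Remove smallest leaf 5, emit neighbor 3.
Step 4: leaves = {8,9,12}. Remove smallest leaf 8, emit neighbor 11.
Step 5: leaves = {9,11,12}. Remove smallest leaf 9, emit neighbor 10.
Step 6: leaves = {11,12}. Remove smallest leaf 11, emit neighbor 3.
Step 7: leaves = {3,12}. Remove smallest leaf 3, emit neighbor 10.
Step 8: leaves = {10,12}. Remove smallest leaf 10, emit neighbor 1.
Step 9: leaves = {1,12}. Remove smallest leaf 1, emit neighbor 7.
Step 10: leaves = {7,12}. Remove smallest leaf 7, emit neighbor 6.
Done: 2 vertices remain (6, 12). Sequence = [8 12 3 11 10 3 10 1 7 6]

Answer: 8 12 3 11 10 3 10 1 7 6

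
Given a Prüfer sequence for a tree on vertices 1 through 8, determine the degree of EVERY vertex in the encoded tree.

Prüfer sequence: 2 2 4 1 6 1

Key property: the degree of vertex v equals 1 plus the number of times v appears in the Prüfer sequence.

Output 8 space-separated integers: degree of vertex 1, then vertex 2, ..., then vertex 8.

Answer: 3 3 1 2 1 2 1 1

Derivation:
p_1 = 2: count[2] becomes 1
p_2 = 2: count[2] becomes 2
p_3 = 4: count[4] becomes 1
p_4 = 1: count[1] becomes 1
p_5 = 6: count[6] becomes 1
p_6 = 1: count[1] becomes 2
Degrees (1 + count): deg[1]=1+2=3, deg[2]=1+2=3, deg[3]=1+0=1, deg[4]=1+1=2, deg[5]=1+0=1, deg[6]=1+1=2, deg[7]=1+0=1, deg[8]=1+0=1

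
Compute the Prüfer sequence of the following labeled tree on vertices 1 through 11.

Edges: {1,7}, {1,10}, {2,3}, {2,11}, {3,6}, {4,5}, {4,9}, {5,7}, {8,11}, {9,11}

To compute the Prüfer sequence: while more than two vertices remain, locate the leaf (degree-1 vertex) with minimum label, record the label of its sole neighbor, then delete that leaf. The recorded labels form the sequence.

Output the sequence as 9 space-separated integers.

Answer: 3 2 11 11 1 7 5 4 9

Derivation:
Step 1: leaves = {6,8,10}. Remove smallest leaf 6, emit neighbor 3.
Step 2: leaves = {3,8,10}. Remove smallest leaf 3, emit neighbor 2.
Step 3: leaves = {2,8,10}. Remove smallest leaf 2, emit neighbor 11.
Step 4: leaves = {8,10}. Remove smallest leaf 8, emit neighbor 11.
Step 5: leaves = {10,11}. Remove smallest leaf 10, emit neighbor 1.
Step 6: leaves = {1,11}. Remove smallest leaf 1, emit neighbor 7.
Step 7: leaves = {7,11}. Remove smallest leaf 7, emit neighbor 5.
Step 8: leaves = {5,11}. Remove smallest leaf 5, emit neighbor 4.
Step 9: leaves = {4,11}. Remove smallest leaf 4, emit neighbor 9.
Done: 2 vertices remain (9, 11). Sequence = [3 2 11 11 1 7 5 4 9]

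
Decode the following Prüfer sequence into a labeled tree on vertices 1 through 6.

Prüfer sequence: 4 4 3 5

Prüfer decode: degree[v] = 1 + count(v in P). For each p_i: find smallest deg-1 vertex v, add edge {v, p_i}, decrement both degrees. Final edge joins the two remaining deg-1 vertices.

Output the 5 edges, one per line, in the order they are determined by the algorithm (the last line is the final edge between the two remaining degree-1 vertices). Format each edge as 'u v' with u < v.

Answer: 1 4
2 4
3 4
3 5
5 6

Derivation:
Initial degrees: {1:1, 2:1, 3:2, 4:3, 5:2, 6:1}
Step 1: smallest deg-1 vertex = 1, p_1 = 4. Add edge {1,4}. Now deg[1]=0, deg[4]=2.
Step 2: smallest deg-1 vertex = 2, p_2 = 4. Add edge {2,4}. Now deg[2]=0, deg[4]=1.
Step 3: smallest deg-1 vertex = 4, p_3 = 3. Add edge {3,4}. Now deg[4]=0, deg[3]=1.
Step 4: smallest deg-1 vertex = 3, p_4 = 5. Add edge {3,5}. Now deg[3]=0, deg[5]=1.
Final: two remaining deg-1 vertices are 5, 6. Add edge {5,6}.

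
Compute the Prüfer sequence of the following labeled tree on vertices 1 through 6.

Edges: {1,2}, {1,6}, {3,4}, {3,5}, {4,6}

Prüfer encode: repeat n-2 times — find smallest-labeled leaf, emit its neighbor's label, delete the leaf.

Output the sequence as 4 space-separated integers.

Step 1: leaves = {2,5}. Remove smallest leaf 2, emit neighbor 1.
Step 2: leaves = {1,5}. Remove smallest leaf 1, emit neighbor 6.
Step 3: leaves = {5,6}. Remove smallest leaf 5, emit neighbor 3.
Step 4: leaves = {3,6}. Remove smallest leaf 3, emit neighbor 4.
Done: 2 vertices remain (4, 6). Sequence = [1 6 3 4]

Answer: 1 6 3 4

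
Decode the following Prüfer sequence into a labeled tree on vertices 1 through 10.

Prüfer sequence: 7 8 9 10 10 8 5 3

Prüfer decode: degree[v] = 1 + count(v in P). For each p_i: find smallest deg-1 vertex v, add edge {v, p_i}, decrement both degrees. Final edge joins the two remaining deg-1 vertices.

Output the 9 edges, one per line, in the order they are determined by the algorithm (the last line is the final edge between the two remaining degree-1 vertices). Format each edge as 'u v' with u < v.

Answer: 1 7
2 8
4 9
6 10
7 10
8 9
5 8
3 5
3 10

Derivation:
Initial degrees: {1:1, 2:1, 3:2, 4:1, 5:2, 6:1, 7:2, 8:3, 9:2, 10:3}
Step 1: smallest deg-1 vertex = 1, p_1 = 7. Add edge {1,7}. Now deg[1]=0, deg[7]=1.
Step 2: smallest deg-1 vertex = 2, p_2 = 8. Add edge {2,8}. Now deg[2]=0, deg[8]=2.
Step 3: smallest deg-1 vertex = 4, p_3 = 9. Add edge {4,9}. Now deg[4]=0, deg[9]=1.
Step 4: smallest deg-1 vertex = 6, p_4 = 10. Add edge {6,10}. Now deg[6]=0, deg[10]=2.
Step 5: smallest deg-1 vertex = 7, p_5 = 10. Add edge {7,10}. Now deg[7]=0, deg[10]=1.
Step 6: smallest deg-1 vertex = 9, p_6 = 8. Add edge {8,9}. Now deg[9]=0, deg[8]=1.
Step 7: smallest deg-1 vertex = 8, p_7 = 5. Add edge {5,8}. Now deg[8]=0, deg[5]=1.
Step 8: smallest deg-1 vertex = 5, p_8 = 3. Add edge {3,5}. Now deg[5]=0, deg[3]=1.
Final: two remaining deg-1 vertices are 3, 10. Add edge {3,10}.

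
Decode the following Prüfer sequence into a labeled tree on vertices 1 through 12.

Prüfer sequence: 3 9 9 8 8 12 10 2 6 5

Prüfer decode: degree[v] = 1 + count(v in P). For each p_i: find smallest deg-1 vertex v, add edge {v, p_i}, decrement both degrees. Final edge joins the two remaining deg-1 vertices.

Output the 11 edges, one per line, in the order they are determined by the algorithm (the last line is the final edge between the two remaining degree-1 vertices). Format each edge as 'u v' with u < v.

Initial degrees: {1:1, 2:2, 3:2, 4:1, 5:2, 6:2, 7:1, 8:3, 9:3, 10:2, 11:1, 12:2}
Step 1: smallest deg-1 vertex = 1, p_1 = 3. Add edge {1,3}. Now deg[1]=0, deg[3]=1.
Step 2: smallest deg-1 vertex = 3, p_2 = 9. Add edge {3,9}. Now deg[3]=0, deg[9]=2.
Step 3: smallest deg-1 vertex = 4, p_3 = 9. Add edge {4,9}. Now deg[4]=0, deg[9]=1.
Step 4: smallest deg-1 vertex = 7, p_4 = 8. Add edge {7,8}. Now deg[7]=0, deg[8]=2.
Step 5: smallest deg-1 vertex = 9, p_5 = 8. Add edge {8,9}. Now deg[9]=0, deg[8]=1.
Step 6: smallest deg-1 vertex = 8, p_6 = 12. Add edge {8,12}. Now deg[8]=0, deg[12]=1.
Step 7: smallest deg-1 vertex = 11, p_7 = 10. Add edge {10,11}. Now deg[11]=0, deg[10]=1.
Step 8: smallest deg-1 vertex = 10, p_8 = 2. Add edge {2,10}. Now deg[10]=0, deg[2]=1.
Step 9: smallest deg-1 vertex = 2, p_9 = 6. Add edge {2,6}. Now deg[2]=0, deg[6]=1.
Step 10: smallest deg-1 vertex = 6, p_10 = 5. Add edge {5,6}. Now deg[6]=0, deg[5]=1.
Final: two remaining deg-1 vertices are 5, 12. Add edge {5,12}.

Answer: 1 3
3 9
4 9
7 8
8 9
8 12
10 11
2 10
2 6
5 6
5 12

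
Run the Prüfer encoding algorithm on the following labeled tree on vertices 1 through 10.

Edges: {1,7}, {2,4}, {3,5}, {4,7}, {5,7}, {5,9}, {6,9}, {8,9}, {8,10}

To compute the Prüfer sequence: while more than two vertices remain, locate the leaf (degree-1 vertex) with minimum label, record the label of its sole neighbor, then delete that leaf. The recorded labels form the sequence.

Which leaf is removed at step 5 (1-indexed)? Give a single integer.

Step 1: current leaves = {1,2,3,6,10}. Remove leaf 1 (neighbor: 7).
Step 2: current leaves = {2,3,6,10}. Remove leaf 2 (neighbor: 4).
Step 3: current leaves = {3,4,6,10}. Remove leaf 3 (neighbor: 5).
Step 4: current leaves = {4,6,10}. Remove leaf 4 (neighbor: 7).
Step 5: current leaves = {6,7,10}. Remove leaf 6 (neighbor: 9).

Answer: 6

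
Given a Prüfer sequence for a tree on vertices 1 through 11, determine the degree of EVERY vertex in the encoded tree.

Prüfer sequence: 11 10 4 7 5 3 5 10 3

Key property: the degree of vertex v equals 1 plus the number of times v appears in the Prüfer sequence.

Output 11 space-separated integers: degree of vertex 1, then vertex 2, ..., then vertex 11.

p_1 = 11: count[11] becomes 1
p_2 = 10: count[10] becomes 1
p_3 = 4: count[4] becomes 1
p_4 = 7: count[7] becomes 1
p_5 = 5: count[5] becomes 1
p_6 = 3: count[3] becomes 1
p_7 = 5: count[5] becomes 2
p_8 = 10: count[10] becomes 2
p_9 = 3: count[3] becomes 2
Degrees (1 + count): deg[1]=1+0=1, deg[2]=1+0=1, deg[3]=1+2=3, deg[4]=1+1=2, deg[5]=1+2=3, deg[6]=1+0=1, deg[7]=1+1=2, deg[8]=1+0=1, deg[9]=1+0=1, deg[10]=1+2=3, deg[11]=1+1=2

Answer: 1 1 3 2 3 1 2 1 1 3 2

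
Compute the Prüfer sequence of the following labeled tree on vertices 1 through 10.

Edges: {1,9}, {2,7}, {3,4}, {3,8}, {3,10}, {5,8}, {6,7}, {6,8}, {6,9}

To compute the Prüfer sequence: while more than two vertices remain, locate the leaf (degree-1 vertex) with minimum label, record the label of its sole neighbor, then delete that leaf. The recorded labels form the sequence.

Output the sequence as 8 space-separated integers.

Answer: 9 7 3 8 6 6 8 3

Derivation:
Step 1: leaves = {1,2,4,5,10}. Remove smallest leaf 1, emit neighbor 9.
Step 2: leaves = {2,4,5,9,10}. Remove smallest leaf 2, emit neighbor 7.
Step 3: leaves = {4,5,7,9,10}. Remove smallest leaf 4, emit neighbor 3.
Step 4: leaves = {5,7,9,10}. Remove smallest leaf 5, emit neighbor 8.
Step 5: leaves = {7,9,10}. Remove smallest leaf 7, emit neighbor 6.
Step 6: leaves = {9,10}. Remove smallest leaf 9, emit neighbor 6.
Step 7: leaves = {6,10}. Remove smallest leaf 6, emit neighbor 8.
Step 8: leaves = {8,10}. Remove smallest leaf 8, emit neighbor 3.
Done: 2 vertices remain (3, 10). Sequence = [9 7 3 8 6 6 8 3]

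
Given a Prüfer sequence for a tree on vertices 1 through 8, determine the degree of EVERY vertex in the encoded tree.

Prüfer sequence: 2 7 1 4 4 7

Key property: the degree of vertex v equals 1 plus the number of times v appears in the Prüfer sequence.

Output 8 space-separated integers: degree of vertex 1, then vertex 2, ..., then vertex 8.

Answer: 2 2 1 3 1 1 3 1

Derivation:
p_1 = 2: count[2] becomes 1
p_2 = 7: count[7] becomes 1
p_3 = 1: count[1] becomes 1
p_4 = 4: count[4] becomes 1
p_5 = 4: count[4] becomes 2
p_6 = 7: count[7] becomes 2
Degrees (1 + count): deg[1]=1+1=2, deg[2]=1+1=2, deg[3]=1+0=1, deg[4]=1+2=3, deg[5]=1+0=1, deg[6]=1+0=1, deg[7]=1+2=3, deg[8]=1+0=1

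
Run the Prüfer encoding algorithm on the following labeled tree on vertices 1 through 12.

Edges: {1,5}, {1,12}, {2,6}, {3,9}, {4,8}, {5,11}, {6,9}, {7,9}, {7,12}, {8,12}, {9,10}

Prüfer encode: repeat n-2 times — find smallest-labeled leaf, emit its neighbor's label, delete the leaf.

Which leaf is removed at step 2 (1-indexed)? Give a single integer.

Answer: 3

Derivation:
Step 1: current leaves = {2,3,4,10,11}. Remove leaf 2 (neighbor: 6).
Step 2: current leaves = {3,4,6,10,11}. Remove leaf 3 (neighbor: 9).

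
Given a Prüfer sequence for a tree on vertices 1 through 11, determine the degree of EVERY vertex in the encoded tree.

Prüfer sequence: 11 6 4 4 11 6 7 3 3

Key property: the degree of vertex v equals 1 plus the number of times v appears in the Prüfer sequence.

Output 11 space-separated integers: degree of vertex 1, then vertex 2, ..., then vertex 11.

Answer: 1 1 3 3 1 3 2 1 1 1 3

Derivation:
p_1 = 11: count[11] becomes 1
p_2 = 6: count[6] becomes 1
p_3 = 4: count[4] becomes 1
p_4 = 4: count[4] becomes 2
p_5 = 11: count[11] becomes 2
p_6 = 6: count[6] becomes 2
p_7 = 7: count[7] becomes 1
p_8 = 3: count[3] becomes 1
p_9 = 3: count[3] becomes 2
Degrees (1 + count): deg[1]=1+0=1, deg[2]=1+0=1, deg[3]=1+2=3, deg[4]=1+2=3, deg[5]=1+0=1, deg[6]=1+2=3, deg[7]=1+1=2, deg[8]=1+0=1, deg[9]=1+0=1, deg[10]=1+0=1, deg[11]=1+2=3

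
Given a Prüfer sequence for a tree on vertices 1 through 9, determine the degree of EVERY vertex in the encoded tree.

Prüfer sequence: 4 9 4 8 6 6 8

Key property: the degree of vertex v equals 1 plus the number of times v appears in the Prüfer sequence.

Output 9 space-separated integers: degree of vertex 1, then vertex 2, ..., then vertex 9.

p_1 = 4: count[4] becomes 1
p_2 = 9: count[9] becomes 1
p_3 = 4: count[4] becomes 2
p_4 = 8: count[8] becomes 1
p_5 = 6: count[6] becomes 1
p_6 = 6: count[6] becomes 2
p_7 = 8: count[8] becomes 2
Degrees (1 + count): deg[1]=1+0=1, deg[2]=1+0=1, deg[3]=1+0=1, deg[4]=1+2=3, deg[5]=1+0=1, deg[6]=1+2=3, deg[7]=1+0=1, deg[8]=1+2=3, deg[9]=1+1=2

Answer: 1 1 1 3 1 3 1 3 2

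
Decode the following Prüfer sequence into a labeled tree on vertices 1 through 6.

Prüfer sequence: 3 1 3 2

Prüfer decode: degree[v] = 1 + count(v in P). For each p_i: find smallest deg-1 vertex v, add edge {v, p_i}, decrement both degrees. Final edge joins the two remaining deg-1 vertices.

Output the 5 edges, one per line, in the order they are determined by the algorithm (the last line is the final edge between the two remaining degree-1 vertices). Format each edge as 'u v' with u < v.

Answer: 3 4
1 5
1 3
2 3
2 6

Derivation:
Initial degrees: {1:2, 2:2, 3:3, 4:1, 5:1, 6:1}
Step 1: smallest deg-1 vertex = 4, p_1 = 3. Add edge {3,4}. Now deg[4]=0, deg[3]=2.
Step 2: smallest deg-1 vertex = 5, p_2 = 1. Add edge {1,5}. Now deg[5]=0, deg[1]=1.
Step 3: smallest deg-1 vertex = 1, p_3 = 3. Add edge {1,3}. Now deg[1]=0, deg[3]=1.
Step 4: smallest deg-1 vertex = 3, p_4 = 2. Add edge {2,3}. Now deg[3]=0, deg[2]=1.
Final: two remaining deg-1 vertices are 2, 6. Add edge {2,6}.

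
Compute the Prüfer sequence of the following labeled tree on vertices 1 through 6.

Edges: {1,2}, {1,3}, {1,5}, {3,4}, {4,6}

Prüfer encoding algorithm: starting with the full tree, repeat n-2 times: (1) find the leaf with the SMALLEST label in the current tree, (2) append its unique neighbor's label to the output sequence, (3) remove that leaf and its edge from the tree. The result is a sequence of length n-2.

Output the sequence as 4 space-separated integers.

Step 1: leaves = {2,5,6}. Remove smallest leaf 2, emit neighbor 1.
Step 2: leaves = {5,6}. Remove smallest leaf 5, emit neighbor 1.
Step 3: leaves = {1,6}. Remove smallest leaf 1, emit neighbor 3.
Step 4: leaves = {3,6}. Remove smallest leaf 3, emit neighbor 4.
Done: 2 vertices remain (4, 6). Sequence = [1 1 3 4]

Answer: 1 1 3 4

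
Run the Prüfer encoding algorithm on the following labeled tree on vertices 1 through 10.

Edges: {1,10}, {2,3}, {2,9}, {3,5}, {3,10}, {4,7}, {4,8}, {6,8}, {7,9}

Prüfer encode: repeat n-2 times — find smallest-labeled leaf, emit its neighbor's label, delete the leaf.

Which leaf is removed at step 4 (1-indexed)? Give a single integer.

Step 1: current leaves = {1,5,6}. Remove leaf 1 (neighbor: 10).
Step 2: current leaves = {5,6,10}. Remove leaf 5 (neighbor: 3).
Step 3: current leaves = {6,10}. Remove leaf 6 (neighbor: 8).
Step 4: current leaves = {8,10}. Remove leaf 8 (neighbor: 4).

Answer: 8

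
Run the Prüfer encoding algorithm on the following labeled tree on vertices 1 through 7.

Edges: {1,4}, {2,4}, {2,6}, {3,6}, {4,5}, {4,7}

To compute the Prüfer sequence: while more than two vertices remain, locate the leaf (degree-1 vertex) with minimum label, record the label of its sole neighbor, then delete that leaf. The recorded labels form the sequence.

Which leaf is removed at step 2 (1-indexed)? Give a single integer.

Step 1: current leaves = {1,3,5,7}. Remove leaf 1 (neighbor: 4).
Step 2: current leaves = {3,5,7}. Remove leaf 3 (neighbor: 6).

Answer: 3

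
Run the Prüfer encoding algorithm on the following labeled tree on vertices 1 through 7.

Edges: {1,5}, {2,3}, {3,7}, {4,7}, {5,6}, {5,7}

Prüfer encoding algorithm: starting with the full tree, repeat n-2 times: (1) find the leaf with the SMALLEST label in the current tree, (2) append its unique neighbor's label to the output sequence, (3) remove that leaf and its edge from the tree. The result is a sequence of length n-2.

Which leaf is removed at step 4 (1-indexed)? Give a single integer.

Step 1: current leaves = {1,2,4,6}. Remove leaf 1 (neighbor: 5).
Step 2: current leaves = {2,4,6}. Remove leaf 2 (neighbor: 3).
Step 3: current leaves = {3,4,6}. Remove leaf 3 (neighbor: 7).
Step 4: current leaves = {4,6}. Remove leaf 4 (neighbor: 7).

Answer: 4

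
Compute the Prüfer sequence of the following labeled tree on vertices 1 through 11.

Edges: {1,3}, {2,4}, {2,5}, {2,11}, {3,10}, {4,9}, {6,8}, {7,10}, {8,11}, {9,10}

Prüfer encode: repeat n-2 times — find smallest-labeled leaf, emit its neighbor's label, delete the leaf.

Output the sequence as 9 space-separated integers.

Answer: 3 10 2 8 10 11 9 4 2

Derivation:
Step 1: leaves = {1,5,6,7}. Remove smallest leaf 1, emit neighbor 3.
Step 2: leaves = {3,5,6,7}. Remove smallest leaf 3, emit neighbor 10.
Step 3: leaves = {5,6,7}. Remove smallest leaf 5, emit neighbor 2.
Step 4: leaves = {6,7}. Remove smallest leaf 6, emit neighbor 8.
Step 5: leaves = {7,8}. Remove smallest leaf 7, emit neighbor 10.
Step 6: leaves = {8,10}. Remove smallest leaf 8, emit neighbor 11.
Step 7: leaves = {10,11}. Remove smallest leaf 10, emit neighbor 9.
Step 8: leaves = {9,11}. Remove smallest leaf 9, emit neighbor 4.
Step 9: leaves = {4,11}. Remove smallest leaf 4, emit neighbor 2.
Done: 2 vertices remain (2, 11). Sequence = [3 10 2 8 10 11 9 4 2]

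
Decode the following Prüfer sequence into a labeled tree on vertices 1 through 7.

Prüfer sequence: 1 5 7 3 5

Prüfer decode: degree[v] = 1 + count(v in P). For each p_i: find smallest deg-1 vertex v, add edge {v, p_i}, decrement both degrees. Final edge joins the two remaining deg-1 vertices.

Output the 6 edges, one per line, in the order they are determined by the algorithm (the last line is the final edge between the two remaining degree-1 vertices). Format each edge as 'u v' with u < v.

Initial degrees: {1:2, 2:1, 3:2, 4:1, 5:3, 6:1, 7:2}
Step 1: smallest deg-1 vertex = 2, p_1 = 1. Add edge {1,2}. Now deg[2]=0, deg[1]=1.
Step 2: smallest deg-1 vertex = 1, p_2 = 5. Add edge {1,5}. Now deg[1]=0, deg[5]=2.
Step 3: smallest deg-1 vertex = 4, p_3 = 7. Add edge {4,7}. Now deg[4]=0, deg[7]=1.
Step 4: smallest deg-1 vertex = 6, p_4 = 3. Add edge {3,6}. Now deg[6]=0, deg[3]=1.
Step 5: smallest deg-1 vertex = 3, p_5 = 5. Add edge {3,5}. Now deg[3]=0, deg[5]=1.
Final: two remaining deg-1 vertices are 5, 7. Add edge {5,7}.

Answer: 1 2
1 5
4 7
3 6
3 5
5 7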